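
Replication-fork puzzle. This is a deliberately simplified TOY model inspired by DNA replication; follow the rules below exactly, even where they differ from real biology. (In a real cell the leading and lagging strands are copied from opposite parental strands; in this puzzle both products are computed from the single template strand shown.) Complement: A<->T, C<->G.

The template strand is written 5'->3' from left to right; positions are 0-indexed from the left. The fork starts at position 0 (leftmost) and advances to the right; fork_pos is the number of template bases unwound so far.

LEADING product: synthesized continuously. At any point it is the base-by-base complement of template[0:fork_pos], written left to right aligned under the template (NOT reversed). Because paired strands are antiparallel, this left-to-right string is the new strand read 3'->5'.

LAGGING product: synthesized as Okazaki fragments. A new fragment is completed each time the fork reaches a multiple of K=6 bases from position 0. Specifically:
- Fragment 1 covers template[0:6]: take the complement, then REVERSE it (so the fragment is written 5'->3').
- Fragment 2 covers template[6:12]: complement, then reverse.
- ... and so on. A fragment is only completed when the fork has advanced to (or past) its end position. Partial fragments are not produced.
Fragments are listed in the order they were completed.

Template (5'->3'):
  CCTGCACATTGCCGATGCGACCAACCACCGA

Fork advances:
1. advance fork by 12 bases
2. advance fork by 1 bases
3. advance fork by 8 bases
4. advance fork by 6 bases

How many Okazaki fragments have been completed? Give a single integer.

Step 1: advance 12 -> fork_pos = 0 + 12 = 12. Reached multiple(s) of 6: 6, 12 -> fragments 1-2 completed (2 total).
Step 2: advance 1 -> fork_pos = 12 + 1 = 13. Next multiple of 6 is 18 (not reached); still 2 fragment(s).
Step 3: advance 8 -> fork_pos = 13 + 8 = 21. Reached multiple(s) of 6: 18 -> fragment 3 completed (3 total).
Step 4: advance 6 -> fork_pos = 21 + 6 = 27. Reached multiple(s) of 6: 24 -> fragment 4 completed (4 total).
Check: final fork_pos = 27; the multiples of 6 that are <= 27 are 6..24 -> 27 // 6 = 4 completed fragment(s).

Answer: 4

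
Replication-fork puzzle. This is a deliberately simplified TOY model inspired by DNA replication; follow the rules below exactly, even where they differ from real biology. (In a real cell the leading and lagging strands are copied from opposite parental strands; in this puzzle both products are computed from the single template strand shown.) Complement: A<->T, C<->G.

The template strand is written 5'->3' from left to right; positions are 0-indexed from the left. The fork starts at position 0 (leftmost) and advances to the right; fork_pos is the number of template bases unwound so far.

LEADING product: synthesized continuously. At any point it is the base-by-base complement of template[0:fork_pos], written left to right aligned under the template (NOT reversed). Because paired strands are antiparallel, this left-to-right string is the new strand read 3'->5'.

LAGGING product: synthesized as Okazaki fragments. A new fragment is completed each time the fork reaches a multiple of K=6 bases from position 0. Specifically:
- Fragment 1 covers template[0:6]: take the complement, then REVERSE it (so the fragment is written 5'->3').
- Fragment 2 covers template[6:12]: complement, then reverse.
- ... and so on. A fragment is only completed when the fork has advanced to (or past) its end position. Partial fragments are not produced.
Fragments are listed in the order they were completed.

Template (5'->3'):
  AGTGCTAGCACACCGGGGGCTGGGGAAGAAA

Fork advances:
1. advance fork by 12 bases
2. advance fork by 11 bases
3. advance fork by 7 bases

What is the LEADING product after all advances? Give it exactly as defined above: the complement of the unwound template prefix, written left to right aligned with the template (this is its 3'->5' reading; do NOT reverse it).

Step 1: advance 12 -> fork_pos = 0 + 12 = 12.
Step 2: advance 11 -> fork_pos = 12 + 11 = 23.
Step 3: advance 7 -> fork_pos = 23 + 7 = 30.
Unwound prefix: template[0:30] = AGTGCTAGCACACCGGGGGCTGGGGAAGAA
Complement it base by base (A<->T, C<->G), keeping left-to-right order:
  [0:5] AGTGC -> TCACG
  [5:10] TAGCA -> ATCGT
  [10:15] CACCG -> GTGGC
  [15:20] GGGGC -> CCCCG
  [20:25] TGGGG -> ACCCC
  [25:30] AAGAA -> TTCTT
Concatenate: TCACGATCGTGTGGCCCCCGACCCCTTCTT (length 30; written aligned with the template, i.e. 3'->5').

Answer: TCACGATCGTGTGGCCCCCGACCCCTTCTT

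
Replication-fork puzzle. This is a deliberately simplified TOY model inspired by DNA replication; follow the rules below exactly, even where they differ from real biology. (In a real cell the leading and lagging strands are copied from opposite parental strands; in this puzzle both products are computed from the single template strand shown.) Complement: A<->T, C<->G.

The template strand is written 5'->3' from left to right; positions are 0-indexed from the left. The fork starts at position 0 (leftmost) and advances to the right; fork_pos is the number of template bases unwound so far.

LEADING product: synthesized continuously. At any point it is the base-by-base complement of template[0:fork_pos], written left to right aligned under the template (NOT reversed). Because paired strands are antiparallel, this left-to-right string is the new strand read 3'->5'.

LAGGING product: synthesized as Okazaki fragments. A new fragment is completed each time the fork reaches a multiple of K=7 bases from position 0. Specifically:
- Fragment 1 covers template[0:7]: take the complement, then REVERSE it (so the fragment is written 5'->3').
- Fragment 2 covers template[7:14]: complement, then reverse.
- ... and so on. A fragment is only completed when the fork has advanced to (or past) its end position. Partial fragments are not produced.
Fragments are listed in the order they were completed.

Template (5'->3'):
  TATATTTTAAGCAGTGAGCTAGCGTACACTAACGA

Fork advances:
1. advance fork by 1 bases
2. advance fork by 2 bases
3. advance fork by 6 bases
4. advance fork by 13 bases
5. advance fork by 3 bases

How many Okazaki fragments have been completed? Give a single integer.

Answer: 3

Derivation:
Step 1: advance 1 -> fork_pos = 0 + 1 = 1. Next multiple of 7 is 7 (not reached); still 0 fragment(s).
Step 2: advance 2 -> fork_pos = 1 + 2 = 3. Next multiple of 7 is 7 (not reached); still 0 fragment(s).
Step 3: advance 6 -> fork_pos = 3 + 6 = 9. Reached multiple(s) of 7: 7 -> fragment 1 completed (1 total).
Step 4: advance 13 -> fork_pos = 9 + 13 = 22. Reached multiple(s) of 7: 14, 21 -> fragments 2-3 completed (3 total).
Step 5: advance 3 -> fork_pos = 22 + 3 = 25. Next multiple of 7 is 28 (not reached); still 3 fragment(s).
Check: final fork_pos = 25; the multiples of 7 that are <= 25 are 7..21 -> 25 // 7 = 3 completed fragment(s).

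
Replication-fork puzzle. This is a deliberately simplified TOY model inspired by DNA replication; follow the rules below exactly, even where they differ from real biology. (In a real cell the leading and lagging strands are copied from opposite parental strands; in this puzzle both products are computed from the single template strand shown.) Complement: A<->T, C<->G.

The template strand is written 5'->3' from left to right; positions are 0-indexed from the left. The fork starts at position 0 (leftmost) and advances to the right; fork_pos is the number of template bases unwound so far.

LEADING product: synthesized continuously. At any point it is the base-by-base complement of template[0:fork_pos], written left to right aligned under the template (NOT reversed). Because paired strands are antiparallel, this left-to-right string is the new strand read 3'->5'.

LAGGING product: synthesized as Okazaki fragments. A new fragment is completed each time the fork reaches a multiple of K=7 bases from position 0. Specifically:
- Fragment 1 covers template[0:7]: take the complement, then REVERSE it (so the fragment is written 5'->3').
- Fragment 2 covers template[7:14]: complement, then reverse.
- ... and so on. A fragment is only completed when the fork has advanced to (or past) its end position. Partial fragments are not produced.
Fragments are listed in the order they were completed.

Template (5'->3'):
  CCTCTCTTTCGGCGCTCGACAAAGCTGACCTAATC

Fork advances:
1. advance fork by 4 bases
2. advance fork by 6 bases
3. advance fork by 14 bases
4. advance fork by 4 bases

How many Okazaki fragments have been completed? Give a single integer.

Step 1: advance 4 -> fork_pos = 0 + 4 = 4. Next multiple of 7 is 7 (not reached); still 0 fragment(s).
Step 2: advance 6 -> fork_pos = 4 + 6 = 10. Reached multiple(s) of 7: 7 -> fragment 1 completed (1 total).
Step 3: advance 14 -> fork_pos = 10 + 14 = 24. Reached multiple(s) of 7: 14, 21 -> fragments 2-3 completed (3 total).
Step 4: advance 4 -> fork_pos = 24 + 4 = 28. Reached multiple(s) of 7: 28 -> fragment 4 completed (4 total).
Check: final fork_pos = 28; the multiples of 7 that are <= 28 are 7..28 -> 28 // 7 = 4 completed fragment(s).

Answer: 4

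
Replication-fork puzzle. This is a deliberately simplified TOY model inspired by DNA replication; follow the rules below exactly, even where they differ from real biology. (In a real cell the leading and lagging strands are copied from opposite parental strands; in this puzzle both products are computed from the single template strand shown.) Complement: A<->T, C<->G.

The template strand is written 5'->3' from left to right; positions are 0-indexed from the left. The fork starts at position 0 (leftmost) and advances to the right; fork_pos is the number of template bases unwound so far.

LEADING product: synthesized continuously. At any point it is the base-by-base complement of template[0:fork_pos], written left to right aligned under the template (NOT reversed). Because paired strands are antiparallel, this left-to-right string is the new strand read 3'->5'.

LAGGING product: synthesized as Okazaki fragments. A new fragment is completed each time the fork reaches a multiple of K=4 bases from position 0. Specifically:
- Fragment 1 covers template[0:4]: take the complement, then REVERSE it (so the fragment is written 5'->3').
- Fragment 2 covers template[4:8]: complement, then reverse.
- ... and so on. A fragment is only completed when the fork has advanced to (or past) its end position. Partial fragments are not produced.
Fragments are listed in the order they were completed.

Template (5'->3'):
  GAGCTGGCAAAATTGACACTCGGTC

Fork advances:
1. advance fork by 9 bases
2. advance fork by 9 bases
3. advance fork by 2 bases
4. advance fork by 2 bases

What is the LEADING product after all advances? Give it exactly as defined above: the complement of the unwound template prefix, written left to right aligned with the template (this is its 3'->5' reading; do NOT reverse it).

Answer: CTCGACCGTTTTAACTGTGAGC

Derivation:
Step 1: advance 9 -> fork_pos = 0 + 9 = 9.
Step 2: advance 9 -> fork_pos = 9 + 9 = 18.
Step 3: advance 2 -> fork_pos = 18 + 2 = 20.
Step 4: advance 2 -> fork_pos = 20 + 2 = 22.
Unwound prefix: template[0:22] = GAGCTGGCAAAATTGACACTCG
Complement it base by base (A<->T, C<->G), keeping left-to-right order:
  [0:5] GAGCT -> CTCGA
  [5:10] GGCAA -> CCGTT
  [10:15] AATTG -> TTAAC
  [15:20] ACACT -> TGTGA
  [20:22] CG -> GC
Concatenate: CTCGACCGTTTTAACTGTGAGC (length 22; written aligned with the template, i.e. 3'->5').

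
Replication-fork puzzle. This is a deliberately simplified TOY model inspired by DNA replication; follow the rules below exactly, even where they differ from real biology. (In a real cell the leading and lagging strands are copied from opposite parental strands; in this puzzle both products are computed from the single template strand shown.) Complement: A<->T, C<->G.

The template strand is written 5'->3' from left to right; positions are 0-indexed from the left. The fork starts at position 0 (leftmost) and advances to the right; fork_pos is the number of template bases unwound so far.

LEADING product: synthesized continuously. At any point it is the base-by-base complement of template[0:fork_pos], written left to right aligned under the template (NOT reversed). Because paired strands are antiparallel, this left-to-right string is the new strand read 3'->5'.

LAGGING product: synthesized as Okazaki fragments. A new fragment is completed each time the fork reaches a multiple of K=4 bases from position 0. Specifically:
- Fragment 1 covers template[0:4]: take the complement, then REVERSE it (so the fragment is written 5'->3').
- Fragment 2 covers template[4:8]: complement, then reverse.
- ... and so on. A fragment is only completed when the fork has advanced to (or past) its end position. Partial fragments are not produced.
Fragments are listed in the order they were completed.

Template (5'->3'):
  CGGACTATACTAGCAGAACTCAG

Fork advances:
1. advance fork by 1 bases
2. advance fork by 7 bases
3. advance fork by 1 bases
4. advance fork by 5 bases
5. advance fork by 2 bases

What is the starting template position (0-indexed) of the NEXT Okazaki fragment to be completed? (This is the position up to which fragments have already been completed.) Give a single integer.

Answer: 16

Derivation:
Step 1: advance 1 -> fork_pos = 0 + 1 = 1. Next multiple of 4 is 4 (not reached); still 0 fragment(s).
Step 2: advance 7 -> fork_pos = 1 + 7 = 8. Reached multiple(s) of 4: 4, 8 -> fragments 1-2 completed (2 total).
Step 3: advance 1 -> fork_pos = 8 + 1 = 9. Next multiple of 4 is 12 (not reached); still 2 fragment(s).
Step 4: advance 5 -> fork_pos = 9 + 5 = 14. Reached multiple(s) of 4: 12 -> fragment 3 completed (3 total).
Step 5: advance 2 -> fork_pos = 14 + 2 = 16. Reached multiple(s) of 4: 16 -> fragment 4 completed (4 total).
4 fragment(s) completed, covering template[0:16] (4 x 4 = 16). The next fragment, fragment 5, covers template[16:20], so it starts at position 16.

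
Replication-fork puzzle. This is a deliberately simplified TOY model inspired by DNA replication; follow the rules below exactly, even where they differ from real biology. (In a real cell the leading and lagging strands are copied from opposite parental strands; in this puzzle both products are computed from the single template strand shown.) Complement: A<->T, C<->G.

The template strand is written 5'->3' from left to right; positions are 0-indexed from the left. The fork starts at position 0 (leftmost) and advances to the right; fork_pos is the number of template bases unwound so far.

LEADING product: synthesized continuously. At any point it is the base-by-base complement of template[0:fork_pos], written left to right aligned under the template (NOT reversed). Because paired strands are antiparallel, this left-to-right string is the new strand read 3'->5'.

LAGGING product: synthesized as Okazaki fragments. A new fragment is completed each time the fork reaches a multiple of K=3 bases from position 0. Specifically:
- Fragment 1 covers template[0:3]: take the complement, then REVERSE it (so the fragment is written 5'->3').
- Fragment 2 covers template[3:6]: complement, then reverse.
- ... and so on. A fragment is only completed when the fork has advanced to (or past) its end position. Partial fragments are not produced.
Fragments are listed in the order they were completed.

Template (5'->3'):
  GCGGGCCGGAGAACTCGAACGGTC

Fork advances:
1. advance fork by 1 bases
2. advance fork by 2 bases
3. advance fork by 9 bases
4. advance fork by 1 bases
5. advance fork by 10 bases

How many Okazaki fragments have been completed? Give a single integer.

Answer: 7

Derivation:
Step 1: advance 1 -> fork_pos = 0 + 1 = 1. Next multiple of 3 is 3 (not reached); still 0 fragment(s).
Step 2: advance 2 -> fork_pos = 1 + 2 = 3. Reached multiple(s) of 3: 3 -> fragment 1 completed (1 total).
Step 3: advance 9 -> fork_pos = 3 + 9 = 12. Reached multiple(s) of 3: 6, 9, 12 -> fragments 2-4 completed (4 total).
Step 4: advance 1 -> fork_pos = 12 + 1 = 13. Next multiple of 3 is 15 (not reached); still 4 fragment(s).
Step 5: advance 10 -> fork_pos = 13 + 10 = 23. Reached multiple(s) of 3: 15, 18, 21 -> fragments 5-7 completed (7 total).
Check: final fork_pos = 23; the multiples of 3 that are <= 23 are 3..21 -> 23 // 3 = 7 completed fragment(s).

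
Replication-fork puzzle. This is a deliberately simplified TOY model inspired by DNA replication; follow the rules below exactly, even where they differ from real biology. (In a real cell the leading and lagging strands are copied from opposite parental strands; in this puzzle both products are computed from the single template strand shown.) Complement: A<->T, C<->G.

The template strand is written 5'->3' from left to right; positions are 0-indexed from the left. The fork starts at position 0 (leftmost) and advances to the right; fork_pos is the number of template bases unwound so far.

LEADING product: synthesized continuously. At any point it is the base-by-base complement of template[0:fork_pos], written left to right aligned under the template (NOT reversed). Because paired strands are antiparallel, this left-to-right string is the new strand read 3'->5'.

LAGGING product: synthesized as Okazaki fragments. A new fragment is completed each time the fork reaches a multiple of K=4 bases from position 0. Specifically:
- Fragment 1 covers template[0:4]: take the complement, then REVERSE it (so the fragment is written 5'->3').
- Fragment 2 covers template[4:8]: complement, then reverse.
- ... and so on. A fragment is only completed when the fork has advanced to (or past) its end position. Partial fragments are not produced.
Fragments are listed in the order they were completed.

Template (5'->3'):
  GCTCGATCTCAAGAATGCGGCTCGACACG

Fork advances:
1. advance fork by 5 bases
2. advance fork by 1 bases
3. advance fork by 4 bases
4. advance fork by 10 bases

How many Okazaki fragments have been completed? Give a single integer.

Step 1: advance 5 -> fork_pos = 0 + 5 = 5. Reached multiple(s) of 4: 4 -> fragment 1 completed (1 total).
Step 2: advance 1 -> fork_pos = 5 + 1 = 6. Next multiple of 4 is 8 (not reached); still 1 fragment(s).
Step 3: advance 4 -> fork_pos = 6 + 4 = 10. Reached multiple(s) of 4: 8 -> fragment 2 completed (2 total).
Step 4: advance 10 -> fork_pos = 10 + 10 = 20. Reached multiple(s) of 4: 12, 16, 20 -> fragments 3-5 completed (5 total).
Check: final fork_pos = 20; the multiples of 4 that are <= 20 are 4..20 -> 20 // 4 = 5 completed fragment(s).

Answer: 5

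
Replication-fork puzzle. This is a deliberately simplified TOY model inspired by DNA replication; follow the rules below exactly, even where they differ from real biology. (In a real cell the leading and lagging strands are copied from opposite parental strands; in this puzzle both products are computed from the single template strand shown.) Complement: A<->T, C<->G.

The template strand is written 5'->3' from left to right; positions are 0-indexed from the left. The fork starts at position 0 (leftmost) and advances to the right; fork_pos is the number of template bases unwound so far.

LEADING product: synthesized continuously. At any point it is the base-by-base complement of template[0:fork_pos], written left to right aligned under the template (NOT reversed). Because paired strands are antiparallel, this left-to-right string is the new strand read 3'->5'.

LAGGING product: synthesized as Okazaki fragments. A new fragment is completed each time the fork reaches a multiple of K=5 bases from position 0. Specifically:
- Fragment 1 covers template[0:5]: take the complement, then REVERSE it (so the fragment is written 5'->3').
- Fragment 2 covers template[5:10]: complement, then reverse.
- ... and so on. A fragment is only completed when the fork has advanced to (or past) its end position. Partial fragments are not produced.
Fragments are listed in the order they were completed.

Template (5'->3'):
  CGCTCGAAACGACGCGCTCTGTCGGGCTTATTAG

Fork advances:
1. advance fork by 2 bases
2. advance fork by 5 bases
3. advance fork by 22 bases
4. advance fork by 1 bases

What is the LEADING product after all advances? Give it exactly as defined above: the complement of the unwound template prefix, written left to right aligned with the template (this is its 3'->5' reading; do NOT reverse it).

Step 1: advance 2 -> fork_pos = 0 + 2 = 2.
Step 2: advance 5 -> fork_pos = 2 + 5 = 7.
Step 3: advance 22 -> fork_pos = 7 + 22 = 29.
Step 4: advance 1 -> fork_pos = 29 + 1 = 30.
Unwound prefix: template[0:30] = CGCTCGAAACGACGCGCTCTGTCGGGCTTA
Complement it base by base (A<->T, C<->G), keeping left-to-right order:
  [0:5] CGCTC -> GCGAG
  [5:10] GAAAC -> CTTTG
  [10:15] GACGC -> CTGCG
  [15:20] GCTCT -> CGAGA
  [20:25] GTCGG -> CAGCC
  [25:30] GCTTA -> CGAAT
Concatenate: GCGAGCTTTGCTGCGCGAGACAGCCCGAAT (length 30; written aligned with the template, i.e. 3'->5').

Answer: GCGAGCTTTGCTGCGCGAGACAGCCCGAAT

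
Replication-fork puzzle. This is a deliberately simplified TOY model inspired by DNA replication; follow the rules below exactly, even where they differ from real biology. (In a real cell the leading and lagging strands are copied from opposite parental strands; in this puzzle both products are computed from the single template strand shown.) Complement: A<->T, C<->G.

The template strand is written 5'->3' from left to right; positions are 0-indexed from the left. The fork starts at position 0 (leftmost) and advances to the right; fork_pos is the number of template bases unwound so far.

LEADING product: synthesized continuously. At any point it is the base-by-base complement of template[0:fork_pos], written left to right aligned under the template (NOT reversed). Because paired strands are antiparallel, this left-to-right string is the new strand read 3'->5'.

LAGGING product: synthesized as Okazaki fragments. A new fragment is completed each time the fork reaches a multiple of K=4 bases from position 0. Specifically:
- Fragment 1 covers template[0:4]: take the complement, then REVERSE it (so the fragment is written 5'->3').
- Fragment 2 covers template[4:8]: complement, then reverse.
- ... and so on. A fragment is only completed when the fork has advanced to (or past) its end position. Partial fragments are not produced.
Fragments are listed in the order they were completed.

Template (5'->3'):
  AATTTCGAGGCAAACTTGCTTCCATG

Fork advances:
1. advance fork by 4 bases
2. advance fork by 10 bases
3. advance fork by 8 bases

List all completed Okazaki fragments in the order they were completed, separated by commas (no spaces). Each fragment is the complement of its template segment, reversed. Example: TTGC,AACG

Step 1: advance 4 -> fork_pos = 0 + 4 = 4. Reached multiple(s) of 4: 4 -> fragment 1 completed (1 total).
Step 2: advance 10 -> fork_pos = 4 + 10 = 14. Reached multiple(s) of 4: 8, 12 -> fragments 2-3 completed (3 total).
Step 3: advance 8 -> fork_pos = 14 + 8 = 22. Reached multiple(s) of 4: 16, 20 -> fragments 4-5 completed (5 total).
Final fork_pos = 22, so 5 fragment(s) are complete. Build each: template segment -> complement -> reverse.
Fragment 1: template[0:4] = AATT -> complement TTAA -> reversed AATT
Fragment 2: template[4:8] = TCGA -> complement AGCT -> reversed TCGA
Fragment 3: template[8:12] = GGCA -> complement CCGT -> reversed TGCC
Fragment 4: template[12:16] = AACT -> complement TTGA -> reversed AGTT
Fragment 5: template[16:20] = TGCT -> complement ACGA -> reversed AGCA

Answer: AATT,TCGA,TGCC,AGTT,AGCA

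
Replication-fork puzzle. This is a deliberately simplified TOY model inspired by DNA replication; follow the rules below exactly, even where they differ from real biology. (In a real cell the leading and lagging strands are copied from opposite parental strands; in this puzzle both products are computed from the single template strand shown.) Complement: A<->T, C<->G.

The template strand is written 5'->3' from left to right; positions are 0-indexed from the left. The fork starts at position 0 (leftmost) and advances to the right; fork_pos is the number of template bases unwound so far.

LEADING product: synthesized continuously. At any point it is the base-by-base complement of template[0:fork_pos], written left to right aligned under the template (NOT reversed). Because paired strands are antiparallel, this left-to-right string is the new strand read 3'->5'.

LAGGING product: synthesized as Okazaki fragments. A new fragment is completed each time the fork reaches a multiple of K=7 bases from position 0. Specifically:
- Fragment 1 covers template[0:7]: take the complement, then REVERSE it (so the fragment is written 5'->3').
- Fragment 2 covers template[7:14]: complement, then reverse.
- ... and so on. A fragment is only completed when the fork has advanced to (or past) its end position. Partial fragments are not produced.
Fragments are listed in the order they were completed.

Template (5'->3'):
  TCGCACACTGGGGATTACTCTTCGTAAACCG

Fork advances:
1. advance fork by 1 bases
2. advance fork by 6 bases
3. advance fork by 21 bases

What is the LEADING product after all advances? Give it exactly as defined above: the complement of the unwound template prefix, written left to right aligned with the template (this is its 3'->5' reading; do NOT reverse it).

Answer: AGCGTGTGACCCCTAATGAGAAGCATTT

Derivation:
Step 1: advance 1 -> fork_pos = 0 + 1 = 1.
Step 2: advance 6 -> fork_pos = 1 + 6 = 7.
Step 3: advance 21 -> fork_pos = 7 + 21 = 28.
Unwound prefix: template[0:28] = TCGCACACTGGGGATTACTCTTCGTAAA
Complement it base by base (A<->T, C<->G), keeping left-to-right order:
  [0:5] TCGCA -> AGCGT
  [5:10] CACTG -> GTGAC
  [10:15] GGGAT -> CCCTA
  [15:20] TACTC -> ATGAG
  [20:25] TTCGT -> AAGCA
  [25:28] AAA -> TTT
Concatenate: AGCGTGTGACCCCTAATGAGAAGCATTT (length 28; written aligned with the template, i.e. 3'->5').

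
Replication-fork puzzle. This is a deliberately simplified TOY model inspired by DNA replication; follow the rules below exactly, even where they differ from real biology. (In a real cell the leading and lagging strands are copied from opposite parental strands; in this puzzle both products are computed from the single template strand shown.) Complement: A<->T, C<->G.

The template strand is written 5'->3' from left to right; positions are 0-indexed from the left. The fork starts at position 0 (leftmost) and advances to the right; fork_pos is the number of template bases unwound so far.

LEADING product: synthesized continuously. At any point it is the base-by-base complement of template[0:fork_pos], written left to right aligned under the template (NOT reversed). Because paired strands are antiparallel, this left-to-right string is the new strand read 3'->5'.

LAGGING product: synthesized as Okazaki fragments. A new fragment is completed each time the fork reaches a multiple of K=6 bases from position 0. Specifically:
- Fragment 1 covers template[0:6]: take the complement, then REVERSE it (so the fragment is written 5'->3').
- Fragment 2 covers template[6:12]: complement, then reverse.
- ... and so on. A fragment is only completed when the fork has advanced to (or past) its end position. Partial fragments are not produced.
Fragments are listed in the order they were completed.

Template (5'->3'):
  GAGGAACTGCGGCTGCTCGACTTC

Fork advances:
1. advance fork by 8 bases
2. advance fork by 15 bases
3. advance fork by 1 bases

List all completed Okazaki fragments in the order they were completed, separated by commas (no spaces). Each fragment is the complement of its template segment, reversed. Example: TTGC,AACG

Step 1: advance 8 -> fork_pos = 0 + 8 = 8. Reached multiple(s) of 6: 6 -> fragment 1 completed (1 total).
Step 2: advance 15 -> fork_pos = 8 + 15 = 23. Reached multiple(s) of 6: 12, 18 -> fragments 2-3 completed (3 total).
Step 3: advance 1 -> fork_pos = 23 + 1 = 24. Reached multiple(s) of 6: 24 -> fragment 4 completed (4 total).
Final fork_pos = 24, so 4 fragment(s) are complete. Build each: template segment -> complement -> reverse.
Fragment 1: template[0:6] = GAGGAA -> complement CTCCTT -> reversed TTCCTC
Fragment 2: template[6:12] = CTGCGG -> complement GACGCC -> reversed CCGCAG
Fragment 3: template[12:18] = CTGCTC -> complement GACGAG -> reversed GAGCAG
Fragment 4: template[18:24] = GACTTC -> complement CTGAAG -> reversed GAAGTC

Answer: TTCCTC,CCGCAG,GAGCAG,GAAGTC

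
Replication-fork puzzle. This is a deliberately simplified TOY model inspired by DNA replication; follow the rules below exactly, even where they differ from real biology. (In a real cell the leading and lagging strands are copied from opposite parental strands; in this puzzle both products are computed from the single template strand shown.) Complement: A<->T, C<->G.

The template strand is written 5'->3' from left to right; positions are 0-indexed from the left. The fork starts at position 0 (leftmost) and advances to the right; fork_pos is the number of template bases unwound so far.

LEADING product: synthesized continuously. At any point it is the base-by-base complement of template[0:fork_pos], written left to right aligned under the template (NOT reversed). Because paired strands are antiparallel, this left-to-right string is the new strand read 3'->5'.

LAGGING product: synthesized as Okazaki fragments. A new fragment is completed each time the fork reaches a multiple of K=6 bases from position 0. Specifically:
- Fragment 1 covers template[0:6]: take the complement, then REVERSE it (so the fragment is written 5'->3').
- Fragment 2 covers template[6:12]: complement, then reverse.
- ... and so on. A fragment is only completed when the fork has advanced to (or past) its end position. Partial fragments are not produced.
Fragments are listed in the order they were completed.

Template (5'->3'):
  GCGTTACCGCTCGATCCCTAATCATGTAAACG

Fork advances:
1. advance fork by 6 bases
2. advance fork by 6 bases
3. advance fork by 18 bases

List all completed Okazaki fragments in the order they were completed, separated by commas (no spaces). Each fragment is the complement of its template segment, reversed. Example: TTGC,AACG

Answer: TAACGC,GAGCGG,GGGATC,TGATTA,TTTACA

Derivation:
Step 1: advance 6 -> fork_pos = 0 + 6 = 6. Reached multiple(s) of 6: 6 -> fragment 1 completed (1 total).
Step 2: advance 6 -> fork_pos = 6 + 6 = 12. Reached multiple(s) of 6: 12 -> fragment 2 completed (2 total).
Step 3: advance 18 -> fork_pos = 12 + 18 = 30. Reached multiple(s) of 6: 18, 24, 30 -> fragments 3-5 completed (5 total).
Final fork_pos = 30, so 5 fragment(s) are complete. Build each: template segment -> complement -> reverse.
Fragment 1: template[0:6] = GCGTTA -> complement CGCAAT -> reversed TAACGC
Fragment 2: template[6:12] = CCGCTC -> complement GGCGAG -> reversed GAGCGG
Fragment 3: template[12:18] = GATCCC -> complement CTAGGG -> reversed GGGATC
Fragment 4: template[18:24] = TAATCA -> complement ATTAGT -> reversed TGATTA
Fragment 5: template[24:30] = TGTAAA -> complement ACATTT -> reversed TTTACA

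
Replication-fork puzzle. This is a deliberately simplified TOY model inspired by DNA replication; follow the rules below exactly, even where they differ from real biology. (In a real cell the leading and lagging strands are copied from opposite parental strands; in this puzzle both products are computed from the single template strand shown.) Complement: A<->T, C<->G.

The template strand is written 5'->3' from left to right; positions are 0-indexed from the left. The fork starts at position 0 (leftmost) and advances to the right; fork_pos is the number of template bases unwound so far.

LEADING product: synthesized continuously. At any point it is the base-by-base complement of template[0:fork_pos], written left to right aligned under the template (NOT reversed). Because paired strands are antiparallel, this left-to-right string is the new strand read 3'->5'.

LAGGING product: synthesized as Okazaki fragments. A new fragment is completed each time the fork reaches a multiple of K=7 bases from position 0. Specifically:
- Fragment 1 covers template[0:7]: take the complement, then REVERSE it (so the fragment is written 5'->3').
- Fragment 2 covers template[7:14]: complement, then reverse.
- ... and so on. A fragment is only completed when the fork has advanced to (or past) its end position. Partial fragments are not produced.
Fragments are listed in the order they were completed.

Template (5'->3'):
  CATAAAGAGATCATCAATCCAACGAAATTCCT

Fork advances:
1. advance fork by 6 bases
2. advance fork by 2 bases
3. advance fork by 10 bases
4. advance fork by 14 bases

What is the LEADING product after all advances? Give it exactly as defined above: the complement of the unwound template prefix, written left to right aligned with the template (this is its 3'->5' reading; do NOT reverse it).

Step 1: advance 6 -> fork_pos = 0 + 6 = 6.
Step 2: advance 2 -> fork_pos = 6 + 2 = 8.
Step 3: advance 10 -> fork_pos = 8 + 10 = 18.
Step 4: advance 14 -> fork_pos = 18 + 14 = 32.
Unwound prefix: template[0:32] = CATAAAGAGATCATCAATCCAACGAAATTCCT
Complement it base by base (A<->T, C<->G), keeping left-to-right order:
  [0:5] CATAA -> GTATT
  [5:10] AGAGA -> TCTCT
  [10:15] TCATC -> AGTAG
  [15:20] AATCC -> TTAGG
  [20:25] AACGA -> TTGCT
  [25:30] AATTC -> TTAAG
  [30:32] CT -> GA
Concatenate: GTATTTCTCTAGTAGTTAGGTTGCTTTAAGGA (length 32; written aligned with the template, i.e. 3'->5').

Answer: GTATTTCTCTAGTAGTTAGGTTGCTTTAAGGA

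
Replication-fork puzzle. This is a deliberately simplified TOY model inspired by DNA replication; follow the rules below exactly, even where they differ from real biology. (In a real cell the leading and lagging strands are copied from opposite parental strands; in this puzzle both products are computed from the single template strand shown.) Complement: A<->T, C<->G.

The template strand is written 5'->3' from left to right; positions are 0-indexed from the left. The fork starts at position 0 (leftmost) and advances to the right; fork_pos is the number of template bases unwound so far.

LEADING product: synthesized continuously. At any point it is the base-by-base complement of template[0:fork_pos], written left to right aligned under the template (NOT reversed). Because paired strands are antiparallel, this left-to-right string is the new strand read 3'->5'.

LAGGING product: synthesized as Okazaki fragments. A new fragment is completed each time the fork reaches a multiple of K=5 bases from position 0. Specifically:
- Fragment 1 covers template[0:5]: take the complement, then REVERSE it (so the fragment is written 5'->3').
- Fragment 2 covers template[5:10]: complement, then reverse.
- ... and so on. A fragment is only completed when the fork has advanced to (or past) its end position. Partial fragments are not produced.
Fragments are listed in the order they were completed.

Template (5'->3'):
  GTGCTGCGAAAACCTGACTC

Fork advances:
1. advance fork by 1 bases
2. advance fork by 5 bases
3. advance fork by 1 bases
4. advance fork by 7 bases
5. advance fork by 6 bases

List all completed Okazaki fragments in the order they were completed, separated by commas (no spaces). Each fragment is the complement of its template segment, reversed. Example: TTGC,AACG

Answer: AGCAC,TTCGC,AGGTT,GAGTC

Derivation:
Step 1: advance 1 -> fork_pos = 0 + 1 = 1. Next multiple of 5 is 5 (not reached); still 0 fragment(s).
Step 2: advance 5 -> fork_pos = 1 + 5 = 6. Reached multiple(s) of 5: 5 -> fragment 1 completed (1 total).
Step 3: advance 1 -> fork_pos = 6 + 1 = 7. Next multiple of 5 is 10 (not reached); still 1 fragment(s).
Step 4: advance 7 -> fork_pos = 7 + 7 = 14. Reached multiple(s) of 5: 10 -> fragment 2 completed (2 total).
Step 5: advance 6 -> fork_pos = 14 + 6 = 20. Reached multiple(s) of 5: 15, 20 -> fragments 3-4 completed (4 total).
Final fork_pos = 20, so 4 fragment(s) are complete. Build each: template segment -> complement -> reverse.
Fragment 1: template[0:5] = GTGCT -> complement CACGA -> reversed AGCAC
Fragment 2: template[5:10] = GCGAA -> complement CGCTT -> reversed TTCGC
Fragment 3: template[10:15] = AACCT -> complement TTGGA -> reversed AGGTT
Fragment 4: template[15:20] = GACTC -> complement CTGAG -> reversed GAGTC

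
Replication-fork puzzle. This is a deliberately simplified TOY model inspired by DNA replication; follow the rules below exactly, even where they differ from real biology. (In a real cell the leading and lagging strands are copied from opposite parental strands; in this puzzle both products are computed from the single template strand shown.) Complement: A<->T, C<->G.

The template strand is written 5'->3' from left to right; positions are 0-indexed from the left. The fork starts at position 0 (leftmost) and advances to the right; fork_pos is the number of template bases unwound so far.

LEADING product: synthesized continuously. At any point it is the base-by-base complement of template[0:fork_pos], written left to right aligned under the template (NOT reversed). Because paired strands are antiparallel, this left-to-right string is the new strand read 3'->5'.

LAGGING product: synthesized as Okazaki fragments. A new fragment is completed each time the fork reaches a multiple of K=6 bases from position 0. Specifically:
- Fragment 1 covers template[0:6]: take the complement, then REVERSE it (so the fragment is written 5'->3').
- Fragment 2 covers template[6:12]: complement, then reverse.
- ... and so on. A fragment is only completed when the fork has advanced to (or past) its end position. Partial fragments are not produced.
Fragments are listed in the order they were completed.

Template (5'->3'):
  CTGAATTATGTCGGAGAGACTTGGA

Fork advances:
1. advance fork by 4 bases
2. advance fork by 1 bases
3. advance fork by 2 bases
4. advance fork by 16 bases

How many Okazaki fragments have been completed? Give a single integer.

Step 1: advance 4 -> fork_pos = 0 + 4 = 4. Next multiple of 6 is 6 (not reached); still 0 fragment(s).
Step 2: advance 1 -> fork_pos = 4 + 1 = 5. Next multiple of 6 is 6 (not reached); still 0 fragment(s).
Step 3: advance 2 -> fork_pos = 5 + 2 = 7. Reached multiple(s) of 6: 6 -> fragment 1 completed (1 total).
Step 4: advance 16 -> fork_pos = 7 + 16 = 23. Reached multiple(s) of 6: 12, 18 -> fragments 2-3 completed (3 total).
Check: final fork_pos = 23; the multiples of 6 that are <= 23 are 6..18 -> 23 // 6 = 3 completed fragment(s).

Answer: 3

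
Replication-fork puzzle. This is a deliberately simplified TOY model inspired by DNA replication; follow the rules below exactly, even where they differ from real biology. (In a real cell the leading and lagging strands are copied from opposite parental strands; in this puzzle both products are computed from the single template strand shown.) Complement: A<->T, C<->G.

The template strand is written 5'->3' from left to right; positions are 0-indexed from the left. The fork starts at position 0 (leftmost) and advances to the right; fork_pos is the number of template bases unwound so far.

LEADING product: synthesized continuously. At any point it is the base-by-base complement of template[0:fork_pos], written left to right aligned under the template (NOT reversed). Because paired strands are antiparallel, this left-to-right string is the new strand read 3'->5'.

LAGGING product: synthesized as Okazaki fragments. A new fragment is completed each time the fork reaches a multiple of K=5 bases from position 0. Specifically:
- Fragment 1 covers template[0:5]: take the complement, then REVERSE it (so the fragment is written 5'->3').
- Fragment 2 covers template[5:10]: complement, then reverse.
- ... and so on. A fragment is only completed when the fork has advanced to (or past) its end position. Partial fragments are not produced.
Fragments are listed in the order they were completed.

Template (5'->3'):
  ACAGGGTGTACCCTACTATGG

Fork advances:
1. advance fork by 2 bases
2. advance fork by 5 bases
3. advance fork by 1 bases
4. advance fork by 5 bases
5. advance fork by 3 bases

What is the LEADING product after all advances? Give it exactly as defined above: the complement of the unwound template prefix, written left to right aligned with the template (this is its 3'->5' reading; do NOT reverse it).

Answer: TGTCCCACATGGGATG

Derivation:
Step 1: advance 2 -> fork_pos = 0 + 2 = 2.
Step 2: advance 5 -> fork_pos = 2 + 5 = 7.
Step 3: advance 1 -> fork_pos = 7 + 1 = 8.
Step 4: advance 5 -> fork_pos = 8 + 5 = 13.
Step 5: advance 3 -> fork_pos = 13 + 3 = 16.
Unwound prefix: template[0:16] = ACAGGGTGTACCCTAC
Complement it base by base (A<->T, C<->G), keeping left-to-right order:
  [0:5] ACAGG -> TGTCC
  [5:10] GTGTA -> CACAT
  [10:15] CCCTA -> GGGAT
  [15:16] C -> G
Concatenate: TGTCCCACATGGGATG (length 16; written aligned with the template, i.e. 3'->5').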